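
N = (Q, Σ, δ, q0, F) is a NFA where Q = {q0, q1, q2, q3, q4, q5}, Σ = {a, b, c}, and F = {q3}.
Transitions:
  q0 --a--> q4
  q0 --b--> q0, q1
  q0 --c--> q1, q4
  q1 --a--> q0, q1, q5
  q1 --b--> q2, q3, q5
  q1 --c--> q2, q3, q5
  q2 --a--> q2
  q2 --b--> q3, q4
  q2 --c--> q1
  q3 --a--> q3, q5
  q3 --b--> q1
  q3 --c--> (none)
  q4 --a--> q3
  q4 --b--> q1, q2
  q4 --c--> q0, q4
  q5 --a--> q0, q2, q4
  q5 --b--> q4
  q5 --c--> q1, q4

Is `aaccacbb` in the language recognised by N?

rejected

Start: {q0}
read a: {q4}
read a: {q3}
read c: {}
The reachable set is empty and stays empty for the remaining 5 symbols.
Reachable ∩ accepting = {} — empty.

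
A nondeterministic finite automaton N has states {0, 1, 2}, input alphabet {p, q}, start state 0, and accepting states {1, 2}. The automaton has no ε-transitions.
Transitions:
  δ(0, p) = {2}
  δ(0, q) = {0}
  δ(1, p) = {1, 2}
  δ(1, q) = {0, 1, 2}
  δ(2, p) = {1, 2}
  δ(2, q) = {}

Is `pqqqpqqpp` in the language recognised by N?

rejected

Start: {0}
read p: {2}
read q: {}
The reachable set is empty and stays empty for the remaining 7 symbols.
Reachable ∩ accepting = {} — empty.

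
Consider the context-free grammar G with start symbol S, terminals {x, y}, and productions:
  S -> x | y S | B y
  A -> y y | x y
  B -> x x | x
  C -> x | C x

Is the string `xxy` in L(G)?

S ⇒ By ⇒ xxy

yes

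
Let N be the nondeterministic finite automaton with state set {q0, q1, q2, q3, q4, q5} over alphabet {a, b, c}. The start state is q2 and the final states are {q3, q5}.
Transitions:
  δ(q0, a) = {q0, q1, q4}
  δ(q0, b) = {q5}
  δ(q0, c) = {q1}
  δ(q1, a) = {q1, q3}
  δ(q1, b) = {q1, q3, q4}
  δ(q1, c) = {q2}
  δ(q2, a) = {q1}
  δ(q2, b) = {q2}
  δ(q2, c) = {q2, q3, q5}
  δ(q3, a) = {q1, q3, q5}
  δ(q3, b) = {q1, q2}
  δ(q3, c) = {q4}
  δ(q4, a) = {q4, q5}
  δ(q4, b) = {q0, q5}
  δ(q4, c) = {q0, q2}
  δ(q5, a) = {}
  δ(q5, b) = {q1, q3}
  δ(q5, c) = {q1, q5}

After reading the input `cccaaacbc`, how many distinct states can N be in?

6

Start: {q2}
read c: {q2, q3, q5}
read c: {q1, q2, q3, q4, q5}
read c: {q0, q1, q2, q3, q4, q5}
read a: {q0, q1, q3, q4, q5}
read a: {q0, q1, q3, q4, q5}
read a: {q0, q1, q3, q4, q5}
read c: {q0, q1, q2, q4, q5}
read b: {q0, q1, q2, q3, q4, q5}
read c: {q0, q1, q2, q3, q4, q5}
Final reachable set {q0, q1, q2, q3, q4, q5} has 6 states.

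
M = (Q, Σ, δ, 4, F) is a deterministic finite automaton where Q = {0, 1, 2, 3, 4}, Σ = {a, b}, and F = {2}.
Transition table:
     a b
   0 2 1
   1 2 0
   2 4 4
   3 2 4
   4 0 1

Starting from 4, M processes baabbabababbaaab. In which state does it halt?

4 --b--> 1
1 --a--> 2
2 --a--> 4
4 --b--> 1
1 --b--> 0
0 --a--> 2
2 --b--> 4
4 --a--> 0
0 --b--> 1
1 --a--> 2
2 --b--> 4
4 --b--> 1
1 --a--> 2
2 --a--> 4
4 --a--> 0
0 --b--> 1

1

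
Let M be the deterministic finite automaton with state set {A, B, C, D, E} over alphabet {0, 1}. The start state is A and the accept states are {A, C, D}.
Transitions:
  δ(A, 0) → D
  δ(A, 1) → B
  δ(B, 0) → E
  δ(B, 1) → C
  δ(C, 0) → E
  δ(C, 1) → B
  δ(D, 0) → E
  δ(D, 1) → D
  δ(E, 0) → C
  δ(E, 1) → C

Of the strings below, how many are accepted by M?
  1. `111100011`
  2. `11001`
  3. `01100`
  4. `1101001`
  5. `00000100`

`111100011`: rejected
`11001`: rejected
`01100`: accepted
`1101001`: rejected
`00000100`: accepted

2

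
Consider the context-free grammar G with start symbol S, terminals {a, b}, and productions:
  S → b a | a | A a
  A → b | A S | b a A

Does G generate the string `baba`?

S ⇒ Aa ⇒ baAa ⇒ baba

yes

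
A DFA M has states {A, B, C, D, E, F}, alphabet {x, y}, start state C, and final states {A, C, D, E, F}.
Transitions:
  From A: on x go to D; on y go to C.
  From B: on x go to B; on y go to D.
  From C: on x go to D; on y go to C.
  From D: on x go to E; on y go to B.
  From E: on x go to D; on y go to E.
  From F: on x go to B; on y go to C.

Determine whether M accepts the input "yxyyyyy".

rejected

C --y--> C
C --x--> D
D --y--> B
B --y--> D
D --y--> B
B --y--> D
D --y--> B
End in state B, which is not an accepting state.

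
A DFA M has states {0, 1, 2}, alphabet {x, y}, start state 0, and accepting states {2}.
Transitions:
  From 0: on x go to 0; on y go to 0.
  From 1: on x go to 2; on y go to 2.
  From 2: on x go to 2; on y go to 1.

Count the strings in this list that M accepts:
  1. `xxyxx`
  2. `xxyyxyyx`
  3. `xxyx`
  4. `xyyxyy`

0

`xxyxx`: rejected
`xxyyxyyx`: rejected
`xxyx`: rejected
`xyyxyy`: rejected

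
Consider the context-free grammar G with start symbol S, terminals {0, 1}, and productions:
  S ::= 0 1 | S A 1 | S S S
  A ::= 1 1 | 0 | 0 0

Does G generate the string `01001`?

yes

S ⇒ SA1 ⇒ 01A1 ⇒ 01001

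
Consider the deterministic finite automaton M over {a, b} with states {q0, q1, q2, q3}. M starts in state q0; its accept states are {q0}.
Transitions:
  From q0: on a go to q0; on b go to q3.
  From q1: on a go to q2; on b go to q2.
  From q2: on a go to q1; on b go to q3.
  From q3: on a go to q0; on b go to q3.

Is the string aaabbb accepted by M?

q0 --a--> q0
q0 --a--> q0
q0 --a--> q0
q0 --b--> q3
q3 --b--> q3
q3 --b--> q3
End in state q3, which is not an accepting state.

rejected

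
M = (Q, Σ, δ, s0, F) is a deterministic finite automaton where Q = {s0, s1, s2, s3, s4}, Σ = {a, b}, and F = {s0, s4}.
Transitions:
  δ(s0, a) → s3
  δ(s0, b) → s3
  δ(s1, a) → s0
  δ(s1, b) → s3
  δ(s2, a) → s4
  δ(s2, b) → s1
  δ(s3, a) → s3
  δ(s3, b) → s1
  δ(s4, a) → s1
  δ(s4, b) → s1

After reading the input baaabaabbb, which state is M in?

s1

s0 --b--> s3
s3 --a--> s3
s3 --a--> s3
s3 --a--> s3
s3 --b--> s1
s1 --a--> s0
s0 --a--> s3
s3 --b--> s1
s1 --b--> s3
s3 --b--> s1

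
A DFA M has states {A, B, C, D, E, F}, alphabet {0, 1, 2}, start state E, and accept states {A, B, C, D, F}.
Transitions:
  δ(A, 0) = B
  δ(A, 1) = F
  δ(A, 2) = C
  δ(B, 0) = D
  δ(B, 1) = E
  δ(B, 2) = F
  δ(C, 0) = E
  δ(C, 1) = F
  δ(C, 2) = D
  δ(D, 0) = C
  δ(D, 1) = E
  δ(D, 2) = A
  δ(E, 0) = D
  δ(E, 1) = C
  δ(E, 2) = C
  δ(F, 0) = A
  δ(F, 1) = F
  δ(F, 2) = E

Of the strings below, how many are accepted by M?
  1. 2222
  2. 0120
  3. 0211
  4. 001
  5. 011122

2222: accepted
0120: rejected
0211: accepted
001: accepted
011122: accepted

4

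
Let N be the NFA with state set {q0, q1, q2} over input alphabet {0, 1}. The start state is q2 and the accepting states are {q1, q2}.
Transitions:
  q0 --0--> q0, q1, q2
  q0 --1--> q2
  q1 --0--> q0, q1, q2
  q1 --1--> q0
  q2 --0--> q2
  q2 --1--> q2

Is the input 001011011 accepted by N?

accepted

Start: {q2}
read 0: {q2}
read 0: {q2}
read 1: {q2}
read 0: {q2}
read 1: {q2}
read 1: {q2}
read 0: {q2}
read 1: {q2}
read 1: {q2}
Reachable ∩ accepting = {q2} — nonempty.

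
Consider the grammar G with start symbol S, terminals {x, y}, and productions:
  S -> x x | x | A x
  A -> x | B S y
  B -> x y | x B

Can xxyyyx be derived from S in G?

no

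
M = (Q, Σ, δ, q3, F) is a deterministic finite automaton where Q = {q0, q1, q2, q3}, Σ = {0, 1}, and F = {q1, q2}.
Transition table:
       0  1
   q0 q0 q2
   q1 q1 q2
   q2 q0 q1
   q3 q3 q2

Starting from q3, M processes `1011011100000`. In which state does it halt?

q3 --1--> q2
q2 --0--> q0
q0 --1--> q2
q2 --1--> q1
q1 --0--> q1
q1 --1--> q2
q2 --1--> q1
q1 --1--> q2
q2 --0--> q0
q0 --0--> q0
q0 --0--> q0
q0 --0--> q0
q0 --0--> q0

q0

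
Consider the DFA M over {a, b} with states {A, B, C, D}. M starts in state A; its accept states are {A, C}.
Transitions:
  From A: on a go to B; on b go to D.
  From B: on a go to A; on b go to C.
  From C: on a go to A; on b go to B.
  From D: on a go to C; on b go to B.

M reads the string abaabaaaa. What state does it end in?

A --a--> B
B --b--> C
C --a--> A
A --a--> B
B --b--> C
C --a--> A
A --a--> B
B --a--> A
A --a--> B

B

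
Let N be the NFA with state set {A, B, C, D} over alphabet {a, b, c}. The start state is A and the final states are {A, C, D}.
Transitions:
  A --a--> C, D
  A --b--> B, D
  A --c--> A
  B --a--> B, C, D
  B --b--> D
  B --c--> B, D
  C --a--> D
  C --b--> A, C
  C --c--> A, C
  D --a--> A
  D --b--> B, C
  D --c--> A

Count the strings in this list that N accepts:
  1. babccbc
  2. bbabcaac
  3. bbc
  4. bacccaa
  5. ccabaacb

babccbc: accepted
bbabcaac: accepted
bbc: accepted
bacccaa: accepted
ccabaacb: accepted

5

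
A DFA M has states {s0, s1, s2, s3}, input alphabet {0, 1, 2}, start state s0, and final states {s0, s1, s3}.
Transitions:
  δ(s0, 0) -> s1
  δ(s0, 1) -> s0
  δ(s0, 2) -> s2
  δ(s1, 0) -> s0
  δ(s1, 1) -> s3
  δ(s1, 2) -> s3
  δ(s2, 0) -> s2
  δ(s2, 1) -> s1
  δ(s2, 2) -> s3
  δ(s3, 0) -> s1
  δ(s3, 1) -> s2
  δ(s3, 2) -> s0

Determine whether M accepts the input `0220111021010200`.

accepted

s0 --0--> s1
s1 --2--> s3
s3 --2--> s0
s0 --0--> s1
s1 --1--> s3
s3 --1--> s2
s2 --1--> s1
s1 --0--> s0
s0 --2--> s2
s2 --1--> s1
s1 --0--> s0
s0 --1--> s0
s0 --0--> s1
s1 --2--> s3
s3 --0--> s1
s1 --0--> s0
End in state s0, which is an accepting state.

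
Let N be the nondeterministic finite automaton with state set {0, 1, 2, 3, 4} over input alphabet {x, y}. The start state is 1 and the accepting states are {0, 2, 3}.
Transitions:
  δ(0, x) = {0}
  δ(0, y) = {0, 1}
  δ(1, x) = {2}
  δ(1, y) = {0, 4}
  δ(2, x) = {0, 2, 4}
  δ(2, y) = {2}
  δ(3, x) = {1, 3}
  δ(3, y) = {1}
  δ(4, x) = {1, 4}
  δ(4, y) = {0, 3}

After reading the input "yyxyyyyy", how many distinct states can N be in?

Start: {1}
read y: {0, 4}
read y: {0, 1, 3}
read x: {0, 1, 2, 3}
read y: {0, 1, 2, 4}
read y: {0, 1, 2, 3, 4}
read y: {0, 1, 2, 3, 4}
read y: {0, 1, 2, 3, 4}
read y: {0, 1, 2, 3, 4}
Final reachable set {0, 1, 2, 3, 4} has 5 states.

5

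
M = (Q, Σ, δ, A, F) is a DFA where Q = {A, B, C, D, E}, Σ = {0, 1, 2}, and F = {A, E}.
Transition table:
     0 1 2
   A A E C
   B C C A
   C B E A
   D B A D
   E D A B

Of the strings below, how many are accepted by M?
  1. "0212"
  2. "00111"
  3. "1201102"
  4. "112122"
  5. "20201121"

3

"0212": rejected
"00111": accepted
"1201102": rejected
"112122": accepted
"20201121": accepted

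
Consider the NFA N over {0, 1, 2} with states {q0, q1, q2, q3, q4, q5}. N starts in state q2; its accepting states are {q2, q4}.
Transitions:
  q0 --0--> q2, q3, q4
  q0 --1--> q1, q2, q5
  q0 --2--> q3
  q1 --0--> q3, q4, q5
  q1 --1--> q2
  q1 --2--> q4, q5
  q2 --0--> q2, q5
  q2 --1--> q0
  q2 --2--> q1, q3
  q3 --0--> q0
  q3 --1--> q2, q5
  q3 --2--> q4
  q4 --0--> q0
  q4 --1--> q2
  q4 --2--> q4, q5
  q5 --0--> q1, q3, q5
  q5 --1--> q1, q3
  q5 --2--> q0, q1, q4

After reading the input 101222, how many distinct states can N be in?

Start: {q2}
read 1: {q0}
read 0: {q2, q3, q4}
read 1: {q0, q2, q5}
read 2: {q0, q1, q3, q4}
read 2: {q3, q4, q5}
read 2: {q0, q1, q4, q5}
Final reachable set {q0, q1, q4, q5} has 4 states.

4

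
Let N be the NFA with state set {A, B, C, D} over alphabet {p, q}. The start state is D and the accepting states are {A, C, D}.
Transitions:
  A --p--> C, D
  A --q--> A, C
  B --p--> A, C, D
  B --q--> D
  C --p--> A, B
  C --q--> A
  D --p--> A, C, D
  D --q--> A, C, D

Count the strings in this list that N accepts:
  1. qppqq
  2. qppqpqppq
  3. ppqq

qppqq: accepted
qppqpqppq: accepted
ppqq: accepted

3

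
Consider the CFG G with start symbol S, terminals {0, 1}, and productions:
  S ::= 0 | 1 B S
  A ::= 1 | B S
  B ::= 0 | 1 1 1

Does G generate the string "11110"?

yes

S ⇒ 1BS ⇒ 1111S ⇒ 11110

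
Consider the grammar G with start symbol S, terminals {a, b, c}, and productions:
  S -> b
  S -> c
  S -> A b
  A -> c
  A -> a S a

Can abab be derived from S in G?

S ⇒ Ab ⇒ aSab ⇒ abab

yes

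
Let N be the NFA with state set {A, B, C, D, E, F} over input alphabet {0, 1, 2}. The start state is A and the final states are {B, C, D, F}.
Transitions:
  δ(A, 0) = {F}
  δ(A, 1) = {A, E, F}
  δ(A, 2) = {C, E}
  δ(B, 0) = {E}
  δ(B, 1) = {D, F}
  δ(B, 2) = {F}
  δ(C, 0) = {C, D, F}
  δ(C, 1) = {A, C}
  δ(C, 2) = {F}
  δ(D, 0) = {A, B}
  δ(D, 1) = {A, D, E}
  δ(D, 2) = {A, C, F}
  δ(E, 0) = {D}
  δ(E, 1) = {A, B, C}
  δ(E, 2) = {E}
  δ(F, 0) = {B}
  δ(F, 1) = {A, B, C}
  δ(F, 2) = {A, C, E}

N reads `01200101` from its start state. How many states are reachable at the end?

Start: {A}
read 0: {F}
read 1: {A, B, C}
read 2: {C, E, F}
read 0: {B, C, D, F}
read 0: {A, B, C, D, E, F}
read 1: {A, B, C, D, E, F}
read 0: {A, B, C, D, E, F}
read 1: {A, B, C, D, E, F}
Final reachable set {A, B, C, D, E, F} has 6 states.

6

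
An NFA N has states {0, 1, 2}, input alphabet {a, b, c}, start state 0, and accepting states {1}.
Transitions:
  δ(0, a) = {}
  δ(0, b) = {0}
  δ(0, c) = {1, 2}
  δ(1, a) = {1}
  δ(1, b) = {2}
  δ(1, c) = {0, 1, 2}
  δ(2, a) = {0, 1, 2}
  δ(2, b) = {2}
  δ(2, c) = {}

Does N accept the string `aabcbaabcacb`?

Start: {0}
read a: {}
The reachable set is empty and stays empty for the remaining 11 symbols.
Reachable ∩ accepting = {} — empty.

rejected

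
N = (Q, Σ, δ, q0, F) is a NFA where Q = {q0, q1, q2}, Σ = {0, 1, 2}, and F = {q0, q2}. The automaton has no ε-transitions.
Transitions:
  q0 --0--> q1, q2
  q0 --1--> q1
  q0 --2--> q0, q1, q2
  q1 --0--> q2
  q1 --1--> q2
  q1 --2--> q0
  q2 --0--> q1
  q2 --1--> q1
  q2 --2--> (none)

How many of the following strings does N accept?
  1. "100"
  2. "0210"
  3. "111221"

"100": rejected
"0210": accepted
"111221": accepted

2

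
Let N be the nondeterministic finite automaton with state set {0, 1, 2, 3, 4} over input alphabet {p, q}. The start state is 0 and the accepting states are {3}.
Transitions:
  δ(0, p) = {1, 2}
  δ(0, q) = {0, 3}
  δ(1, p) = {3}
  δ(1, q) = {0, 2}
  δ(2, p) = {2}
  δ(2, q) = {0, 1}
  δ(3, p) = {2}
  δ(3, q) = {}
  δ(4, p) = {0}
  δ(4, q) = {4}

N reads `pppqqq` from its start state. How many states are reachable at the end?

Start: {0}
read p: {1, 2}
read p: {2, 3}
read p: {2}
read q: {0, 1}
read q: {0, 2, 3}
read q: {0, 1, 3}
Final reachable set {0, 1, 3} has 3 states.

3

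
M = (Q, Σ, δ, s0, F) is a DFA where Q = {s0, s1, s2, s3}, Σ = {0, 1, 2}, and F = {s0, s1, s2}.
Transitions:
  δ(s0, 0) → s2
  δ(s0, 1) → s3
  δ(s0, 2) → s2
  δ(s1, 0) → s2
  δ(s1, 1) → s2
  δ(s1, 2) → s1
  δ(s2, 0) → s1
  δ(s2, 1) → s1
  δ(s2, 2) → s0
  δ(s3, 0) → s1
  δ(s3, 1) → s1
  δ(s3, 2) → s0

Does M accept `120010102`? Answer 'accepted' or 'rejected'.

s0 --1--> s3
s3 --2--> s0
s0 --0--> s2
s2 --0--> s1
s1 --1--> s2
s2 --0--> s1
s1 --1--> s2
s2 --0--> s1
s1 --2--> s1
End in state s1, which is an accepting state.

accepted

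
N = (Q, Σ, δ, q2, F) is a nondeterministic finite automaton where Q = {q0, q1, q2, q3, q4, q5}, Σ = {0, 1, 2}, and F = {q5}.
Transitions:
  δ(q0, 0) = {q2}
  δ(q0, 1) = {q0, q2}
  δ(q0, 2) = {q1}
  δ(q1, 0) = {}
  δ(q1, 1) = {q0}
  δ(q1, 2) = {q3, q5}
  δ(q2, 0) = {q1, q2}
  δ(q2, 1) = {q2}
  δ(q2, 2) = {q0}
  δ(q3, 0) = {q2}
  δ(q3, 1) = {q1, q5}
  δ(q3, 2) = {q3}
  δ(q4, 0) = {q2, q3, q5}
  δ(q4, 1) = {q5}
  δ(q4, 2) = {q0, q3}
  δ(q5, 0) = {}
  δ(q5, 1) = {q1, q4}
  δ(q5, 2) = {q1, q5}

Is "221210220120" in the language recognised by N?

Start: {q2}
read 2: {q0}
read 2: {q1}
read 1: {q0}
read 2: {q1}
read 1: {q0}
read 0: {q2}
read 2: {q0}
read 2: {q1}
read 0: {}
The reachable set is empty and stays empty for the remaining 3 symbols.
Reachable ∩ accepting = {} — empty.

rejected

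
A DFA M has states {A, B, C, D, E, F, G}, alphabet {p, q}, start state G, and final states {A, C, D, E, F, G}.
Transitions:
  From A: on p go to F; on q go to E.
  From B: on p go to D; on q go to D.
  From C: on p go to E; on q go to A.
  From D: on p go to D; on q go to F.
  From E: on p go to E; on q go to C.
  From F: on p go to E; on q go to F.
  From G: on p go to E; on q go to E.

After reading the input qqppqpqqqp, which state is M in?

E

G --q--> E
E --q--> C
C --p--> E
E --p--> E
E --q--> C
C --p--> E
E --q--> C
C --q--> A
A --q--> E
E --p--> E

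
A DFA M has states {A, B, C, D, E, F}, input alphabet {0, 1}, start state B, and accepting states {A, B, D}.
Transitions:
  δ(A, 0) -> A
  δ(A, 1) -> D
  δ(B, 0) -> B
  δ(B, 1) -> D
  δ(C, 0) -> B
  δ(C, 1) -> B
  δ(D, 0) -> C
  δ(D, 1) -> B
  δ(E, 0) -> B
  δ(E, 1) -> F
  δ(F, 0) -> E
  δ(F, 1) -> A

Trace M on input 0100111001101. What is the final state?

B --0--> B
B --1--> D
D --0--> C
C --0--> B
B --1--> D
D --1--> B
B --1--> D
D --0--> C
C --0--> B
B --1--> D
D --1--> B
B --0--> B
B --1--> D

D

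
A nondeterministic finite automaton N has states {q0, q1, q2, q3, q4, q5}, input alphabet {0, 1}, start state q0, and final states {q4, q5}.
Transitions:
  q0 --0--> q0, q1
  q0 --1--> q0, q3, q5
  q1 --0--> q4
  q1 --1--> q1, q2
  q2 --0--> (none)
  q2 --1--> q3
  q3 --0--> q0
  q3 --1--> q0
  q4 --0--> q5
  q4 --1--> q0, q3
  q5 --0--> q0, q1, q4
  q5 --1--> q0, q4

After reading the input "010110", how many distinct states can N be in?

Start: {q0}
read 0: {q0, q1}
read 1: {q0, q1, q2, q3, q5}
read 0: {q0, q1, q4}
read 1: {q0, q1, q2, q3, q5}
read 1: {q0, q1, q2, q3, q4, q5}
read 0: {q0, q1, q4, q5}
Final reachable set {q0, q1, q4, q5} has 4 states.

4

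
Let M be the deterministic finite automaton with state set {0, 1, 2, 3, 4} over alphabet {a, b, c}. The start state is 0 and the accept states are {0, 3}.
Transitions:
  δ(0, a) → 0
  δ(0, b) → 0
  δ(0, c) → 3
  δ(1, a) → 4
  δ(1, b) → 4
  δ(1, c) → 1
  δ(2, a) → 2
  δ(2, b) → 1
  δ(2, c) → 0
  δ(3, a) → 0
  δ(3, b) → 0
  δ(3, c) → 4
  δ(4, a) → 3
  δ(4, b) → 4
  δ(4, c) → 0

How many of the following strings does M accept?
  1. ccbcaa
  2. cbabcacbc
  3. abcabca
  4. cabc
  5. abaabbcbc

ccbcaa: accepted
cbabcacbc: accepted
abcabca: accepted
cabc: accepted
abaabbcbc: accepted

5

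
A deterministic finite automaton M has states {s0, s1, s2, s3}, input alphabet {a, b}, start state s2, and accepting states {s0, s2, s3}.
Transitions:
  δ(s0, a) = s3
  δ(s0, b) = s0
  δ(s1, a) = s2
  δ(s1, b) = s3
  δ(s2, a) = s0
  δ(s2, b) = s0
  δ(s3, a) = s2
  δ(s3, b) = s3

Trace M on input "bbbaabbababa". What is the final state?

s2 --b--> s0
s0 --b--> s0
s0 --b--> s0
s0 --a--> s3
s3 --a--> s2
s2 --b--> s0
s0 --b--> s0
s0 --a--> s3
s3 --b--> s3
s3 --a--> s2
s2 --b--> s0
s0 --a--> s3

s3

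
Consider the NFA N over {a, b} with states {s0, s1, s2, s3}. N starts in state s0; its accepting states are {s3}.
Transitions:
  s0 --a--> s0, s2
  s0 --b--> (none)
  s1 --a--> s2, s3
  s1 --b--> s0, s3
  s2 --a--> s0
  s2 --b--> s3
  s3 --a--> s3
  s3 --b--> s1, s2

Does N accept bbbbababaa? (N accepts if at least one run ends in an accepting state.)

rejected

Start: {s0}
read b: {}
The reachable set is empty and stays empty for the remaining 9 symbols.
Reachable ∩ accepting = {} — empty.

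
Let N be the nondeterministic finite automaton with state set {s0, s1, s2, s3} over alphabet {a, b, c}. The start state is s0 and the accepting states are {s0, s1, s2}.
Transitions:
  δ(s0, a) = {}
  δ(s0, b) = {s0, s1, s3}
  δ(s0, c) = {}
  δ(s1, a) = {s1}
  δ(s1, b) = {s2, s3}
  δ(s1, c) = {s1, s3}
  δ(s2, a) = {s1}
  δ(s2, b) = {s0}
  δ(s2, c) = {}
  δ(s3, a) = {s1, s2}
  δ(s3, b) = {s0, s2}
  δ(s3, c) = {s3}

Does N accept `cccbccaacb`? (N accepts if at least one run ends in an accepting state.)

rejected

Start: {s0}
read c: {}
The reachable set is empty and stays empty for the remaining 9 symbols.
Reachable ∩ accepting = {} — empty.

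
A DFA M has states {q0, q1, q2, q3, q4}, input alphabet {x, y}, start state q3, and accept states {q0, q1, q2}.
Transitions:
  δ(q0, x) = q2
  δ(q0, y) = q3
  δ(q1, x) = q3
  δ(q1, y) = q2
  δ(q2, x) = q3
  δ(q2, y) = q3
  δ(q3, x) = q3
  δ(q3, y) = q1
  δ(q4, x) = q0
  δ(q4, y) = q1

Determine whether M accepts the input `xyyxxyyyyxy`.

accepted

q3 --x--> q3
q3 --y--> q1
q1 --y--> q2
q2 --x--> q3
q3 --x--> q3
q3 --y--> q1
q1 --y--> q2
q2 --y--> q3
q3 --y--> q1
q1 --x--> q3
q3 --y--> q1
End in state q1, which is an accepting state.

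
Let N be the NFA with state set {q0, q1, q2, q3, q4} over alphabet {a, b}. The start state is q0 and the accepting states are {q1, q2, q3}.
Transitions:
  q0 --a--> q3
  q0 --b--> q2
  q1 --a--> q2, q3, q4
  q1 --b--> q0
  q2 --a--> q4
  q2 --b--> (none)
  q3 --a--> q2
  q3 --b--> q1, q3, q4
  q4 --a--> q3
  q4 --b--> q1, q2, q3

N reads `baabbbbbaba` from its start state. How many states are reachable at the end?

Start: {q0}
read b: {q2}
read a: {q4}
read a: {q3}
read b: {q1, q3, q4}
read b: {q0, q1, q2, q3, q4}
read b: {q0, q1, q2, q3, q4}
read b: {q0, q1, q2, q3, q4}
read b: {q0, q1, q2, q3, q4}
read a: {q2, q3, q4}
read b: {q1, q2, q3, q4}
read a: {q2, q3, q4}
Final reachable set {q2, q3, q4} has 3 states.

3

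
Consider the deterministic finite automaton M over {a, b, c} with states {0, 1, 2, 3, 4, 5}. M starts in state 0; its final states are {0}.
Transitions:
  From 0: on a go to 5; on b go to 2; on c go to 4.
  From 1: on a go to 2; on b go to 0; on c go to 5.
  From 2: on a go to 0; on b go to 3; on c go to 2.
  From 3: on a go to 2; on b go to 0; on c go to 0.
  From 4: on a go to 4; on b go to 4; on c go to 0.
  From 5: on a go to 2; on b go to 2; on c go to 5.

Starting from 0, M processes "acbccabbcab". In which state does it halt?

2

0 --a--> 5
5 --c--> 5
5 --b--> 2
2 --c--> 2
2 --c--> 2
2 --a--> 0
0 --b--> 2
2 --b--> 3
3 --c--> 0
0 --a--> 5
5 --b--> 2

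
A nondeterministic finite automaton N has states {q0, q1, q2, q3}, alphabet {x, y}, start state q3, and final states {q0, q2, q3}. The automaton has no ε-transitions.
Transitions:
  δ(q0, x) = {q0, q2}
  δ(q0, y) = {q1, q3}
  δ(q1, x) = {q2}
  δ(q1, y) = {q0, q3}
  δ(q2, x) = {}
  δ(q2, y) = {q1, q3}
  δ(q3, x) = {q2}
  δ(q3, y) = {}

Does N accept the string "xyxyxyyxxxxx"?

accepted

Start: {q3}
read x: {q2}
read y: {q1, q3}
read x: {q2}
read y: {q1, q3}
read x: {q2}
read y: {q1, q3}
read y: {q0, q3}
read x: {q0, q2}
read x: {q0, q2}
read x: {q0, q2}
read x: {q0, q2}
read x: {q0, q2}
Reachable ∩ accepting = {q0, q2} — nonempty.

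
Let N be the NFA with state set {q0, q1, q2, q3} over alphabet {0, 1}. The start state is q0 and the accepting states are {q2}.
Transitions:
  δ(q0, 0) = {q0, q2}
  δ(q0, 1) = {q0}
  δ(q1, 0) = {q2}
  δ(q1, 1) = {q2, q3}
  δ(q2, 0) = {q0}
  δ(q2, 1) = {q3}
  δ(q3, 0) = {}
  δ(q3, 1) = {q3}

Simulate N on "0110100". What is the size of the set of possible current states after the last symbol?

Start: {q0}
read 0: {q0, q2}
read 1: {q0, q3}
read 1: {q0, q3}
read 0: {q0, q2}
read 1: {q0, q3}
read 0: {q0, q2}
read 0: {q0, q2}
Final reachable set {q0, q2} has 2 states.

2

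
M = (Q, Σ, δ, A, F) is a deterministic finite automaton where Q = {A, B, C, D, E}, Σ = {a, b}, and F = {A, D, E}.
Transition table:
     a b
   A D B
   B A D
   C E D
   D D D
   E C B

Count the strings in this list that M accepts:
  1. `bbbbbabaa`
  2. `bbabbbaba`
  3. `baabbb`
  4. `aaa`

4

`bbbbbabaa`: accepted
`bbabbbaba`: accepted
`baabbb`: accepted
`aaa`: accepted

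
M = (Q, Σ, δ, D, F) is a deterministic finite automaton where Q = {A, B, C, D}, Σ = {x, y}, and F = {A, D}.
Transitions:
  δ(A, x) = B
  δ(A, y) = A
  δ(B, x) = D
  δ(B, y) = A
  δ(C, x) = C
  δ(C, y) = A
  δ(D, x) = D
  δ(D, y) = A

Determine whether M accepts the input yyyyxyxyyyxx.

accepted

D --y--> A
A --y--> A
A --y--> A
A --y--> A
A --x--> B
B --y--> A
A --x--> B
B --y--> A
A --y--> A
A --y--> A
A --x--> B
B --x--> D
End in state D, which is an accepting state.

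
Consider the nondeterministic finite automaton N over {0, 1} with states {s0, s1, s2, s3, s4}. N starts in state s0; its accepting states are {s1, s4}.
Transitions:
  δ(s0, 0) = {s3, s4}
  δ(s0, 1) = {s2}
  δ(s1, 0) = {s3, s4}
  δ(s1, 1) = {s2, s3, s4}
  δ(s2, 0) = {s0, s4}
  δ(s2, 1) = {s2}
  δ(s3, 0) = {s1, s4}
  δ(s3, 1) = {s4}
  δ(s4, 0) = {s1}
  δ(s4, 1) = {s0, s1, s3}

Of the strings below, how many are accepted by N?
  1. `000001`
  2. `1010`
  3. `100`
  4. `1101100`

`000001`: accepted
`1010`: accepted
`100`: accepted
`1101100`: accepted

4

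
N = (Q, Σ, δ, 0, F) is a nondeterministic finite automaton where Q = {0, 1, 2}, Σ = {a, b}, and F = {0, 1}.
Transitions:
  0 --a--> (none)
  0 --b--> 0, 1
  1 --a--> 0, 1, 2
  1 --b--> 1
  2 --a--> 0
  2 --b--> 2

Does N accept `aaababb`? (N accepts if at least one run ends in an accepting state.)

rejected

Start: {0}
read a: {}
The reachable set is empty and stays empty for the remaining 6 symbols.
Reachable ∩ accepting = {} — empty.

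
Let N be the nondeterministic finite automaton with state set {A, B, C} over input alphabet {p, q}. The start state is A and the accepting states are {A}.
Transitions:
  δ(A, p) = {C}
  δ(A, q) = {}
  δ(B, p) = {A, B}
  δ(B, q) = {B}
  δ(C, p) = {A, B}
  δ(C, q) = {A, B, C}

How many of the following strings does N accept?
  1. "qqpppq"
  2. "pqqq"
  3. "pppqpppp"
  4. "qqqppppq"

"qqpppq": rejected
"pqqq": accepted
"pppqpppp": accepted
"qqqppppq": rejected

2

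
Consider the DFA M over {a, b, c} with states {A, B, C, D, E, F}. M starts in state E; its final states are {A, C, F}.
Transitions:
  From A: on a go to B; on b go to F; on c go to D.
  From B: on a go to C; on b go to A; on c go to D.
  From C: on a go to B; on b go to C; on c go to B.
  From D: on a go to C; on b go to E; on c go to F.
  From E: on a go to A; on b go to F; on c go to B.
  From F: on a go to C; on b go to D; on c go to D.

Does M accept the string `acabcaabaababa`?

E --a--> A
A --c--> D
D --a--> C
C --b--> C
C --c--> B
B --a--> C
C --a--> B
B --b--> A
A --a--> B
B --a--> C
C --b--> C
C --a--> B
B --b--> A
A --a--> B
End in state B, which is not an accepting state.

rejected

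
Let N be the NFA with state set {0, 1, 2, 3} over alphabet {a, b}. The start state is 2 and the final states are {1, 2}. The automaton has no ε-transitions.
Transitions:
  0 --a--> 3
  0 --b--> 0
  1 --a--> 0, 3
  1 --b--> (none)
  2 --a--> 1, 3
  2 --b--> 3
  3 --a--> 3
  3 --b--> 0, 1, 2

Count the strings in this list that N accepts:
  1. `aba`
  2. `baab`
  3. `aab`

3

`aba`: accepted
`baab`: accepted
`aab`: accepted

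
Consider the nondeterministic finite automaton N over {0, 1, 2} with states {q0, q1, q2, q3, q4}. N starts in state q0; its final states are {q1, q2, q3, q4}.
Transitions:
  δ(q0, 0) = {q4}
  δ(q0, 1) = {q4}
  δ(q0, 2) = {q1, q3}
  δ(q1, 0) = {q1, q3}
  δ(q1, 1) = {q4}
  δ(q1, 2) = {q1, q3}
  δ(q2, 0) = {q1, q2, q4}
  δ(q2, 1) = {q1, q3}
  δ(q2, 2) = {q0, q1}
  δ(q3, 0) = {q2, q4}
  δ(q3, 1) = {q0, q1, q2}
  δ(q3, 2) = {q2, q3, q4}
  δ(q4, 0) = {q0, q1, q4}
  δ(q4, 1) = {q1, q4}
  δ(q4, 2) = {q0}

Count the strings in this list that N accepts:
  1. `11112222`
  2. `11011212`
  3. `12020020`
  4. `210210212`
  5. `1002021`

`11112222`: accepted
`11011212`: accepted
`12020020`: accepted
`210210212`: accepted
`1002021`: accepted

5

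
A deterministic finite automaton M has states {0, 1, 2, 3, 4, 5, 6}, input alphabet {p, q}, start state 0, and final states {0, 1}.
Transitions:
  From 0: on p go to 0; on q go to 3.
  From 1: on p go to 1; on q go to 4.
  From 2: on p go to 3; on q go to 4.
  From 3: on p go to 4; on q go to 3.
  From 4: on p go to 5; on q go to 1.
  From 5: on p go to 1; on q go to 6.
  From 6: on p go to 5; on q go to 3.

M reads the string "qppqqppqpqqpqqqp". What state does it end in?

1

0 --q--> 3
3 --p--> 4
4 --p--> 5
5 --q--> 6
6 --q--> 3
3 --p--> 4
4 --p--> 5
5 --q--> 6
6 --p--> 5
5 --q--> 6
6 --q--> 3
3 --p--> 4
4 --q--> 1
1 --q--> 4
4 --q--> 1
1 --p--> 1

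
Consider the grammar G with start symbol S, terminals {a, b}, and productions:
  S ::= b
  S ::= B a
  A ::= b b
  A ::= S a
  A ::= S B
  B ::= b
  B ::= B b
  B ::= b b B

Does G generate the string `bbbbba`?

S ⇒ Ba ⇒ bbBa ⇒ bbbbBa ⇒ bbbbba

yes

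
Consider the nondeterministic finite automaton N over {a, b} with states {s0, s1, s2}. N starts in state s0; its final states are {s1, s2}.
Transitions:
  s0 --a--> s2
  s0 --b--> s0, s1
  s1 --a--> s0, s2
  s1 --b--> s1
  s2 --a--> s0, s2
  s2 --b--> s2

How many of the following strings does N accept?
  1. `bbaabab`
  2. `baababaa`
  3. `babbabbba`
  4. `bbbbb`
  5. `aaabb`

`bbaabab`: accepted
`baababaa`: accepted
`babbabbba`: accepted
`bbbbb`: accepted
`aaabb`: accepted

5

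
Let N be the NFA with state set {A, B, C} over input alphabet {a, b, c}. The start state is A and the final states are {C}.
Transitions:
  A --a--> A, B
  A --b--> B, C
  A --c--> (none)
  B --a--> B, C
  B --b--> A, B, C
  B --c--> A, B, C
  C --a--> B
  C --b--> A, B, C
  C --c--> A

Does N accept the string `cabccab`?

rejected

Start: {A}
read c: {}
The reachable set is empty and stays empty for the remaining 6 symbols.
Reachable ∩ accepting = {} — empty.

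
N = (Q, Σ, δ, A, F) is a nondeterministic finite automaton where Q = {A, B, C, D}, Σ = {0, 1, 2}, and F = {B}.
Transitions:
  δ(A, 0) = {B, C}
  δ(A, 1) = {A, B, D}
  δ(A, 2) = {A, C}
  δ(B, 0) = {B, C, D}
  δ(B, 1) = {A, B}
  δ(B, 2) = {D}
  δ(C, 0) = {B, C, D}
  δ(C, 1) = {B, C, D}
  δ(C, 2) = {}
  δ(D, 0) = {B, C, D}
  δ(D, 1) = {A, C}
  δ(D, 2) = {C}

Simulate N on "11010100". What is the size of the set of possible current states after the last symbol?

Start: {A}
read 1: {A, B, D}
read 1: {A, B, C, D}
read 0: {B, C, D}
read 1: {A, B, C, D}
read 0: {B, C, D}
read 1: {A, B, C, D}
read 0: {B, C, D}
read 0: {B, C, D}
Final reachable set {B, C, D} has 3 states.

3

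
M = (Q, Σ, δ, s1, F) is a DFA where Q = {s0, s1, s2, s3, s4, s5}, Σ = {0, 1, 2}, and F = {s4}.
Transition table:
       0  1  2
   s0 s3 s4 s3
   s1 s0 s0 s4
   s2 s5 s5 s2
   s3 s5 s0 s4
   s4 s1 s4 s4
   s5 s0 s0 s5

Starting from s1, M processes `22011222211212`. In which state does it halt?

s1 --2--> s4
s4 --2--> s4
s4 --0--> s1
s1 --1--> s0
s0 --1--> s4
s4 --2--> s4
s4 --2--> s4
s4 --2--> s4
s4 --2--> s4
s4 --1--> s4
s4 --1--> s4
s4 --2--> s4
s4 --1--> s4
s4 --2--> s4

s4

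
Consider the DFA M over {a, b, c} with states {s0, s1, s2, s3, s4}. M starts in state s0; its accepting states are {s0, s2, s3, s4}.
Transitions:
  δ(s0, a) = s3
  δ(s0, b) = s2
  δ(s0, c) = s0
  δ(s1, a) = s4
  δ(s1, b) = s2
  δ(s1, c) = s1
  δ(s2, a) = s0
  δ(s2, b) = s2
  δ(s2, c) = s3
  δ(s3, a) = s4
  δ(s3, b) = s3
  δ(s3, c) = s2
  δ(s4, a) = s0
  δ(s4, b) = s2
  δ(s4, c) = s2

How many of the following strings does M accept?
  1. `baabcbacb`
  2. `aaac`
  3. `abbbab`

3

`baabcbacb`: accepted
`aaac`: accepted
`abbbab`: accepted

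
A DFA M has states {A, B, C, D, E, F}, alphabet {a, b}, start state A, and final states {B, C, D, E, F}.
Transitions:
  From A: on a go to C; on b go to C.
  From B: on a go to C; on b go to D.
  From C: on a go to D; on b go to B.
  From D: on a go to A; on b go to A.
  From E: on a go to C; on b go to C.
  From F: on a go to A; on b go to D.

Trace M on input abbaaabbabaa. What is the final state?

A --a--> C
C --b--> B
B --b--> D
D --a--> A
A --a--> C
C --a--> D
D --b--> A
A --b--> C
C --a--> D
D --b--> A
A --a--> C
C --a--> D

D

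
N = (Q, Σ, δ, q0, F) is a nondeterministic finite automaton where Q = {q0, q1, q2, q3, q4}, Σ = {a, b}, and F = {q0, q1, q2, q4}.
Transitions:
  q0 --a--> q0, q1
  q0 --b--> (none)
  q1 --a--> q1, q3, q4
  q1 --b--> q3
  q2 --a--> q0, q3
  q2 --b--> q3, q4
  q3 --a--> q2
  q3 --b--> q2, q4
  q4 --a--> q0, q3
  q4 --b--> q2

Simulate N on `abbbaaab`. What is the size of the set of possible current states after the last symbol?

3

Start: {q0}
read a: {q0, q1}
read b: {q3}
read b: {q2, q4}
read b: {q2, q3, q4}
read a: {q0, q2, q3}
read a: {q0, q1, q2, q3}
read a: {q0, q1, q2, q3, q4}
read b: {q2, q3, q4}
Final reachable set {q2, q3, q4} has 3 states.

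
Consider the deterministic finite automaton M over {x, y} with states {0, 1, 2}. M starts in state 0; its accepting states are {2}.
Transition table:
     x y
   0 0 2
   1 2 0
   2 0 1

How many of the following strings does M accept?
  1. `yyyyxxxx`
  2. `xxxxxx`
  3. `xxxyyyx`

0

`yyyyxxxx`: rejected
`xxxxxx`: rejected
`xxxyyyx`: rejected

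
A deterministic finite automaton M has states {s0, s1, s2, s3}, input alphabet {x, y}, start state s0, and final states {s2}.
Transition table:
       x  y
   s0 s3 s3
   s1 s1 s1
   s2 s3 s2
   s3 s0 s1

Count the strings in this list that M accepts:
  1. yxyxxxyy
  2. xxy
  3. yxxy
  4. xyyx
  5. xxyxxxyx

0

yxyxxxyy: rejected
xxy: rejected
yxxy: rejected
xyyx: rejected
xxyxxxyx: rejected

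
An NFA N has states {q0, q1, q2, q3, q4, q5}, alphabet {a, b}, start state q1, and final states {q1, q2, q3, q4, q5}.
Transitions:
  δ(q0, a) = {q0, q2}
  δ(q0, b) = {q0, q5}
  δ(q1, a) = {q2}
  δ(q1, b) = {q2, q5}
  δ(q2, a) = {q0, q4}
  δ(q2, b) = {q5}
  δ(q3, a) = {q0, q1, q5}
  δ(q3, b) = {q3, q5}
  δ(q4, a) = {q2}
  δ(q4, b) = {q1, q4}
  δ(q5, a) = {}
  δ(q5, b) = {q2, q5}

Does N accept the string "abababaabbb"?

rejected

Start: {q1}
read a: {q2}
read b: {q5}
read a: {}
The reachable set is empty and stays empty for the remaining 8 symbols.
Reachable ∩ accepting = {} — empty.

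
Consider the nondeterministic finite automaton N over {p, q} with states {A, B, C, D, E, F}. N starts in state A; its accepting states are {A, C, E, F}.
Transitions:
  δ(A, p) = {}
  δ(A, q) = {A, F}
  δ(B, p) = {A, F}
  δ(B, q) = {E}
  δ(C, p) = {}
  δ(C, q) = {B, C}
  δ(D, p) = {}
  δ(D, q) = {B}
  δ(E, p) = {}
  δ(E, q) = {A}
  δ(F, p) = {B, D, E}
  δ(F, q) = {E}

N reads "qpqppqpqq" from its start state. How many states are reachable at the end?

Start: {A}
read q: {A, F}
read p: {B, D, E}
read q: {A, B, E}
read p: {A, F}
read p: {B, D, E}
read q: {A, B, E}
read p: {A, F}
read q: {A, E, F}
read q: {A, E, F}
Final reachable set {A, E, F} has 3 states.

3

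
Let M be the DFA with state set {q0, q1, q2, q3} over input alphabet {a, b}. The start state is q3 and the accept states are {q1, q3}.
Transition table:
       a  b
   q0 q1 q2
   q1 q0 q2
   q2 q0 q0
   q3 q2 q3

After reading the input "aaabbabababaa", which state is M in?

q1

q3 --a--> q2
q2 --a--> q0
q0 --a--> q1
q1 --b--> q2
q2 --b--> q0
q0 --a--> q1
q1 --b--> q2
q2 --a--> q0
q0 --b--> q2
q2 --a--> q0
q0 --b--> q2
q2 --a--> q0
q0 --a--> q1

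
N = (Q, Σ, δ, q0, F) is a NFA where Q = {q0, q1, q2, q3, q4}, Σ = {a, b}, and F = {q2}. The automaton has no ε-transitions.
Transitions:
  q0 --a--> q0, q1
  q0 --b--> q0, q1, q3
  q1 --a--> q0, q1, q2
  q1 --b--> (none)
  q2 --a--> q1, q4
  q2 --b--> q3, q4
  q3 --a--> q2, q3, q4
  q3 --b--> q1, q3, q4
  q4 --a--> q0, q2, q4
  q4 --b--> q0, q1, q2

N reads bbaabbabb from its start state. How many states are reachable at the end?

Start: {q0}
read b: {q0, q1, q3}
read b: {q0, q1, q3, q4}
read a: {q0, q1, q2, q3, q4}
read a: {q0, q1, q2, q3, q4}
read b: {q0, q1, q2, q3, q4}
read b: {q0, q1, q2, q3, q4}
read a: {q0, q1, q2, q3, q4}
read b: {q0, q1, q2, q3, q4}
read b: {q0, q1, q2, q3, q4}
Final reachable set {q0, q1, q2, q3, q4} has 5 states.

5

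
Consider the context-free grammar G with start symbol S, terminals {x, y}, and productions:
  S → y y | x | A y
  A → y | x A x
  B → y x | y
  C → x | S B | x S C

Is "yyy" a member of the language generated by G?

no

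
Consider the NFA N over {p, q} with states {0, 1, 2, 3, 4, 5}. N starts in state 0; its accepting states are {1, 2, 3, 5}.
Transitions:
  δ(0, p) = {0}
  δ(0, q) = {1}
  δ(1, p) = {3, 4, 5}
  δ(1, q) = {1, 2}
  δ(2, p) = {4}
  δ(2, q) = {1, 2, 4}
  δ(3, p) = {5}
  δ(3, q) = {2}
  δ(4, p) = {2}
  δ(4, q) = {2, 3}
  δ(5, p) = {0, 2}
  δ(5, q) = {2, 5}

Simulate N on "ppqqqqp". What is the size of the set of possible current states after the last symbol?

4

Start: {0}
read p: {0}
read p: {0}
read q: {1}
read q: {1, 2}
read q: {1, 2, 4}
read q: {1, 2, 3, 4}
read p: {2, 3, 4, 5}
Final reachable set {2, 3, 4, 5} has 4 states.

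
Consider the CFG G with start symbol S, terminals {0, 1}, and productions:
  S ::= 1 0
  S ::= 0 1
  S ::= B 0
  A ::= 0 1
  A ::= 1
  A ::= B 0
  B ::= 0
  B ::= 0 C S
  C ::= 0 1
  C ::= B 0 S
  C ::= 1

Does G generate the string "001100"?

yes

S ⇒ B0 ⇒ 0CS0 ⇒ 001S0 ⇒ 001100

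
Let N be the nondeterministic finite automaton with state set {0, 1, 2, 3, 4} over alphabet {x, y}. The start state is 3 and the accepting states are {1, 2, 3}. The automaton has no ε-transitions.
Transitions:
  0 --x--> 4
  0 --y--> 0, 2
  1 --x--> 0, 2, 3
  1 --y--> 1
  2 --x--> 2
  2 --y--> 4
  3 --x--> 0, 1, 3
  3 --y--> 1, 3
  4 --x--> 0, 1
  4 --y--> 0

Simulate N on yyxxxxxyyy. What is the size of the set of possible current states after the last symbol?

Start: {3}
read y: {1, 3}
read y: {1, 3}
read x: {0, 1, 2, 3}
read x: {0, 1, 2, 3, 4}
read x: {0, 1, 2, 3, 4}
read x: {0, 1, 2, 3, 4}
read x: {0, 1, 2, 3, 4}
read y: {0, 1, 2, 3, 4}
read y: {0, 1, 2, 3, 4}
read y: {0, 1, 2, 3, 4}
Final reachable set {0, 1, 2, 3, 4} has 5 states.

5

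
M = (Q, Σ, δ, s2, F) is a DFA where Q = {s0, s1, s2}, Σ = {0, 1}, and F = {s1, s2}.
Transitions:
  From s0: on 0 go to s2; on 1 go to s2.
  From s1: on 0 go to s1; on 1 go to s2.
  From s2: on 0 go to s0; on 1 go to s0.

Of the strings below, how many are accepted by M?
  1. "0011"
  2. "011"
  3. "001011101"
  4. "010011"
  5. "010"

"0011": accepted
"011": rejected
"001011101": rejected
"010011": accepted
"010": rejected

2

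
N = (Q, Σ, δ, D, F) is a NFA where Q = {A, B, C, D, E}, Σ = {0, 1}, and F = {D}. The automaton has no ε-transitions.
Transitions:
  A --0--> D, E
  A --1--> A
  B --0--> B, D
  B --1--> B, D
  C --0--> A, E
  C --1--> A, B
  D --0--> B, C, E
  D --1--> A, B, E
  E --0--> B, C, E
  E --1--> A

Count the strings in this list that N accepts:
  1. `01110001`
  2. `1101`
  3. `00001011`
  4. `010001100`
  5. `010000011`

`01110001`: accepted
`1101`: accepted
`00001011`: accepted
`010001100`: accepted
`010000011`: accepted

5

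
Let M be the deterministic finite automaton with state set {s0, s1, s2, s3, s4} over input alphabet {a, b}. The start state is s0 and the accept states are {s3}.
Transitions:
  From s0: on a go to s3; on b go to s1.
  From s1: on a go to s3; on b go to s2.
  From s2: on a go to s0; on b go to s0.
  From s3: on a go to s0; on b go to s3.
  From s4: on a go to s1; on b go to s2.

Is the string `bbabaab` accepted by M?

s0 --b--> s1
s1 --b--> s2
s2 --a--> s0
s0 --b--> s1
s1 --a--> s3
s3 --a--> s0
s0 --b--> s1
End in state s1, which is not an accepting state.

rejected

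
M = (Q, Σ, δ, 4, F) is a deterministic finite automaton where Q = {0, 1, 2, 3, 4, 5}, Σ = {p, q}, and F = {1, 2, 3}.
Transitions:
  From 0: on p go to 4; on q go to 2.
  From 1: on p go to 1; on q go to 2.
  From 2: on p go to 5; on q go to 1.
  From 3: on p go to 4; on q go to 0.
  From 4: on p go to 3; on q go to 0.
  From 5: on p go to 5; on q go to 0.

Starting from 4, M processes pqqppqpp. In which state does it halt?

3

4 --p--> 3
3 --q--> 0
0 --q--> 2
2 --p--> 5
5 --p--> 5
5 --q--> 0
0 --p--> 4
4 --p--> 3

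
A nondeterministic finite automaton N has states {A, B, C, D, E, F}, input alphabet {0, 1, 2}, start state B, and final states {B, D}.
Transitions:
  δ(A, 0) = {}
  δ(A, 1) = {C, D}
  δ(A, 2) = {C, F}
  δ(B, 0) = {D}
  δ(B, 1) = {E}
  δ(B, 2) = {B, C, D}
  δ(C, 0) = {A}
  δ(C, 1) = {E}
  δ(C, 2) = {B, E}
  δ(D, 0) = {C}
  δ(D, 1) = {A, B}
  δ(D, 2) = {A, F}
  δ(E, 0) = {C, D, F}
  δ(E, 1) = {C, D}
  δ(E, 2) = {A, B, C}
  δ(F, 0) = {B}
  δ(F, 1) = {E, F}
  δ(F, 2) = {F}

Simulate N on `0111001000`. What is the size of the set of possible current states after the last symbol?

2

Start: {B}
read 0: {D}
read 1: {A, B}
read 1: {C, D, E}
read 1: {A, B, C, D, E}
read 0: {A, C, D, F}
read 0: {A, B, C}
read 1: {C, D, E}
read 0: {A, C, D, F}
read 0: {A, B, C}
read 0: {A, D}
Final reachable set {A, D} has 2 states.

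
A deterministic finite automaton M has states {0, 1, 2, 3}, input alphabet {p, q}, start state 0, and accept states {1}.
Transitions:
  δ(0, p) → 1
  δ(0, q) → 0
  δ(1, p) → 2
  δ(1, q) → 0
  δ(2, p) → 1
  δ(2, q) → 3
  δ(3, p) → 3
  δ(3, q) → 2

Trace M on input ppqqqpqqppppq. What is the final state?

0 --p--> 1
1 --p--> 2
2 --q--> 3
3 --q--> 2
2 --q--> 3
3 --p--> 3
3 --q--> 2
2 --q--> 3
3 --p--> 3
3 --p--> 3
3 --p--> 3
3 --p--> 3
3 --q--> 2

2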